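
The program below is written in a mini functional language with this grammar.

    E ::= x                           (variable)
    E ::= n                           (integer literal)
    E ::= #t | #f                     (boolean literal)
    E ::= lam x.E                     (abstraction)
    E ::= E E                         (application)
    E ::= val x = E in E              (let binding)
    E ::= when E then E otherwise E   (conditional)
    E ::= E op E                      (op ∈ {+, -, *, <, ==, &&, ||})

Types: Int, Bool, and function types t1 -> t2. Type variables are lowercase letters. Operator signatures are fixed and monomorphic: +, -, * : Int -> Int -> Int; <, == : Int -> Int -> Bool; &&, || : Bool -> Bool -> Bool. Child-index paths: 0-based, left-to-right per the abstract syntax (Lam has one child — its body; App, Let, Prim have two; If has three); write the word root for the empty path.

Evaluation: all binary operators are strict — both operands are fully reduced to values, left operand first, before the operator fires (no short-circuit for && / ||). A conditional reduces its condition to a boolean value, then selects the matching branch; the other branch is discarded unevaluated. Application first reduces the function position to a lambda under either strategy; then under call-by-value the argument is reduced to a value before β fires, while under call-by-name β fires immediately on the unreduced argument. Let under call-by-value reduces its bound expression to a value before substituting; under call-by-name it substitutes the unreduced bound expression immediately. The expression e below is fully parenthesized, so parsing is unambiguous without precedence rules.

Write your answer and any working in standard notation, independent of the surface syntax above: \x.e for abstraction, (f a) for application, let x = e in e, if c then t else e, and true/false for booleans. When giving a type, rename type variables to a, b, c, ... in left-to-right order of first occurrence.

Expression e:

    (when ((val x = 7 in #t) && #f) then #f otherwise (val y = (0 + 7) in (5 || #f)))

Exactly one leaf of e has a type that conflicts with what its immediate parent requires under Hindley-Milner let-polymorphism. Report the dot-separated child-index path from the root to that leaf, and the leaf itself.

Trace:
let x : Int
  unify Bool ~ Bool
  unify Bool ~ Bool
  unify Bool ~ Bool
  unify Int ~ Int
  unify Int ~ Int
let y : Int
  unify Int ~ Bool
  FAIL: mismatch Int ~ Bool

Answer: 2.1.0 : 5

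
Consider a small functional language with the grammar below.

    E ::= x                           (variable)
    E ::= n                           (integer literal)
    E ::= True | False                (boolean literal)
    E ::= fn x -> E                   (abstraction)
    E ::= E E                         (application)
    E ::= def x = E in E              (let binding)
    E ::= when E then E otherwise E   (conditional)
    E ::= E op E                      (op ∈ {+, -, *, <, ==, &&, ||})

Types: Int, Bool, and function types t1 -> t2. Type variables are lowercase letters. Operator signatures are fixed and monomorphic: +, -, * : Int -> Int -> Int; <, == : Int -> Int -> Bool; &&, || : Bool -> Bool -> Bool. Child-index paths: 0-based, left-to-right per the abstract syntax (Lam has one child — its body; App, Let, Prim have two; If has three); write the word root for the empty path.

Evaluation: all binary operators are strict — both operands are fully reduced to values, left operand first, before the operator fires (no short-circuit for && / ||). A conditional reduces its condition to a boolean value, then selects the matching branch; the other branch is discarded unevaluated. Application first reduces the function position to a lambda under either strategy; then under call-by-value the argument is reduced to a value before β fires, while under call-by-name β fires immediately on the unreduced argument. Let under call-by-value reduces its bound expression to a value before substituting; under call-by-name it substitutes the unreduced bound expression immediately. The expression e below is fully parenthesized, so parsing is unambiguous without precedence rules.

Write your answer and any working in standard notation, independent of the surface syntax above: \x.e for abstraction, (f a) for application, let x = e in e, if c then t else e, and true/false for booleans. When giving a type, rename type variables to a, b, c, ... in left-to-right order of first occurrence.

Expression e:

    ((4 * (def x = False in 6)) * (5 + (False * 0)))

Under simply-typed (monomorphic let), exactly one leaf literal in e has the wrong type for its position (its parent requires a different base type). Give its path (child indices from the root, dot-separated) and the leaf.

Trace:
  unify Int ~ Int
let x : Bool
  unify Int ~ Int
  unify Int ~ Int
  unify Int ~ Int
  unify Bool ~ Int
  FAIL: mismatch Bool ~ Int

Answer: 1.1.0 : false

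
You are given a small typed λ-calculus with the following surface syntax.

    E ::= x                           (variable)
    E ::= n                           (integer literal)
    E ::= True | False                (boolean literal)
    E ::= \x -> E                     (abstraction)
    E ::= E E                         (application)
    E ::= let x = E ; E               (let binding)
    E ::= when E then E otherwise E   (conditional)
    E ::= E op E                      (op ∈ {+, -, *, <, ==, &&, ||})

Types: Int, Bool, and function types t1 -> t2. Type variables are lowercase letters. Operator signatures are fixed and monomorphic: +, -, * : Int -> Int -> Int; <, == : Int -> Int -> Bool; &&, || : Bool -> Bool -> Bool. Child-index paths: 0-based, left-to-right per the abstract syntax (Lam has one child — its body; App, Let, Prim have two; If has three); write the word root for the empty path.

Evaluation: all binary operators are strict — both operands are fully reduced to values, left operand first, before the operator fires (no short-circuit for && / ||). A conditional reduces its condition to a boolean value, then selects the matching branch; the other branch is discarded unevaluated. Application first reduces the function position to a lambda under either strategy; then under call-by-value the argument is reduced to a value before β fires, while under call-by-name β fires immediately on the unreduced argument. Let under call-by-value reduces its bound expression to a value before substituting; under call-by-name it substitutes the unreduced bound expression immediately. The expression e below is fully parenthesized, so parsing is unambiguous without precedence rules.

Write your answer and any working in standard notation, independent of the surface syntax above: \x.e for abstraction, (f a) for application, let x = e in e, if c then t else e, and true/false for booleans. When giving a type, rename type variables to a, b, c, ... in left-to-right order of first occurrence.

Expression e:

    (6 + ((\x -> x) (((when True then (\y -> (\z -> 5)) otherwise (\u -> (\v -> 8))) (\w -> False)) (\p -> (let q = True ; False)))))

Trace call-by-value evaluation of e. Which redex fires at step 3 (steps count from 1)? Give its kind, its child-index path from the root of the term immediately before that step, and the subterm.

Answer: beta at 1.1 : ((\z.5) (\p.(let q = true in false)))

Derivation:
step 0: (6 + ((\x.x) (((if true then (\y.(\z.5)) else (\u.(\v.8))) (\w.false)) (\p.(let q = true in false)))))
step 1: [if@1.1.0.0] (6 + ((\x.x) (((\y.(\z.5)) (\w.false)) (\p.(let q = true in false)))))
step 2: [beta@1.1.0] (6 + ((\x.x) ((\z.5) (\p.(let q = true in false)))))
step 3: [beta@1.1] (6 + ((\x.x) 5))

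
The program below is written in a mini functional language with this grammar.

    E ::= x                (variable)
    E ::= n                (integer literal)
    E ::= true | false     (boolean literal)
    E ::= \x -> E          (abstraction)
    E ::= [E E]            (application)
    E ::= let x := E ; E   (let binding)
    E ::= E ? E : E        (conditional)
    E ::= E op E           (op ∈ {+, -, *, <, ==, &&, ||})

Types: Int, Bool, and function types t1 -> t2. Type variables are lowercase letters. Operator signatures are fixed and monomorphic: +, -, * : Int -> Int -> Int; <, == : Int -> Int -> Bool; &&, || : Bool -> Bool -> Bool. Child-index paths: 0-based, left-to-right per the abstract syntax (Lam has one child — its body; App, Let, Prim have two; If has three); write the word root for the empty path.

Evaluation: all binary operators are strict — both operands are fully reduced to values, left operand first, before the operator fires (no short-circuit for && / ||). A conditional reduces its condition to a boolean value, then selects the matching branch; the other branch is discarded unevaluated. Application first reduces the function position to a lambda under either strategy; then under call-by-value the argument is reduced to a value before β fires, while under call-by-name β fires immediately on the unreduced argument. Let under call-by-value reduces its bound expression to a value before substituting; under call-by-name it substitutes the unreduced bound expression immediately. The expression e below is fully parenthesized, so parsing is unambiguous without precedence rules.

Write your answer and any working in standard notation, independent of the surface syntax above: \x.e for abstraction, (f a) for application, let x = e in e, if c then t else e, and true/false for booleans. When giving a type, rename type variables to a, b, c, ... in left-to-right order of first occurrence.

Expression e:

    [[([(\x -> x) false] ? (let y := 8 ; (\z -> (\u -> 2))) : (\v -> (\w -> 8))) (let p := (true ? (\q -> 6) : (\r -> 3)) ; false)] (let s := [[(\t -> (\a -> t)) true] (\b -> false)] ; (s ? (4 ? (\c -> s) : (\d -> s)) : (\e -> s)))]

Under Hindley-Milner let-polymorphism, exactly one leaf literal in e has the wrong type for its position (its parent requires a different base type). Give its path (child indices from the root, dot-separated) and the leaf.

Working:
x : a
\x._ : a -> a
  unify a -> a ~ Bool -> b
  unify a ~ Bool
  unify Bool ~ b
_ _ : Bool
  unify Bool ~ Bool
let y : Int
\u._ : d -> Int
\z._ : c -> d -> Int
\w._ : f -> Int
\v._ : e -> f -> Int
  unify c -> d -> Int ~ e -> f -> Int
  unify c ~ e
  unify d -> Int ~ f -> Int
  unify d ~ f
  unify Int ~ Int
  unify Bool ~ Bool
\q._ : g -> Int
\r._ : h -> Int
  unify g -> Int ~ h -> Int
  unify g ~ h
  unify Int ~ Int
let p : forall. h -> Int
  unify e -> f -> Int ~ Bool -> i
  unify e ~ Bool
  unify f -> Int ~ i
_ _ : f -> Int
t : j
\a._ : k -> j
\t._ : j -> k -> j
  unify j -> k -> j ~ Bool -> l
  unify j ~ Bool
  unify k -> Bool ~ l
_ _ : k -> Bool
\b._ : m -> Bool
  unify k -> Bool ~ (m -> Bool) -> n
  unify k ~ m -> Bool
  unify Bool ~ n
_ _ : Bool
let s : Bool
s : Bool
  unify Bool ~ Bool
  unify Int ~ Bool
  FAIL: mismatch Int ~ Bool

Answer: 1.1.1.0 : 4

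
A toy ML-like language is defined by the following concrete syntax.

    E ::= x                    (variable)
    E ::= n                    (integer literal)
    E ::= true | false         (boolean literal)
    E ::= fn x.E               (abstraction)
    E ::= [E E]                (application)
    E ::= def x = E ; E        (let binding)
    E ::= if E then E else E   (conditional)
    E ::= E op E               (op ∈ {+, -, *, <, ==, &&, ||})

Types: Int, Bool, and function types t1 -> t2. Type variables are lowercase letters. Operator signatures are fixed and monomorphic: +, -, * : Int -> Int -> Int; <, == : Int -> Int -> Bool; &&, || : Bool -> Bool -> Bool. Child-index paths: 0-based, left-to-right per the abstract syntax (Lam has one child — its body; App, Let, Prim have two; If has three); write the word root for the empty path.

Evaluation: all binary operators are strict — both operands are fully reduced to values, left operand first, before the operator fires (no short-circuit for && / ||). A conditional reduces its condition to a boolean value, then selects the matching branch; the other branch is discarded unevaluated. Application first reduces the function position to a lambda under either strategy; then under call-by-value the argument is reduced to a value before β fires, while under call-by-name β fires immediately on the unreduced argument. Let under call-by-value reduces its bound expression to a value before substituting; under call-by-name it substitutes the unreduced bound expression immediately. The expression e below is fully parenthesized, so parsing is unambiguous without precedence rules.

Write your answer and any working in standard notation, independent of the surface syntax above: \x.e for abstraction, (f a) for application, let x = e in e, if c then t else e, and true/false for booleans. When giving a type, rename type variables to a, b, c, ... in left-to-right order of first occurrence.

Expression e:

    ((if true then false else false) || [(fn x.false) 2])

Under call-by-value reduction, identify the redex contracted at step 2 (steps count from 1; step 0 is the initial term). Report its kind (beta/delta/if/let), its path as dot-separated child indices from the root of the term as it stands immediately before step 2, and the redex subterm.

Working:
step 0: ((if true then false else false) || ((\x.false) 2))
step 1: [if@0] (false || ((\x.false) 2))
step 2: [beta@1] (false || false)

Answer: beta at 1 : ((\x.false) 2)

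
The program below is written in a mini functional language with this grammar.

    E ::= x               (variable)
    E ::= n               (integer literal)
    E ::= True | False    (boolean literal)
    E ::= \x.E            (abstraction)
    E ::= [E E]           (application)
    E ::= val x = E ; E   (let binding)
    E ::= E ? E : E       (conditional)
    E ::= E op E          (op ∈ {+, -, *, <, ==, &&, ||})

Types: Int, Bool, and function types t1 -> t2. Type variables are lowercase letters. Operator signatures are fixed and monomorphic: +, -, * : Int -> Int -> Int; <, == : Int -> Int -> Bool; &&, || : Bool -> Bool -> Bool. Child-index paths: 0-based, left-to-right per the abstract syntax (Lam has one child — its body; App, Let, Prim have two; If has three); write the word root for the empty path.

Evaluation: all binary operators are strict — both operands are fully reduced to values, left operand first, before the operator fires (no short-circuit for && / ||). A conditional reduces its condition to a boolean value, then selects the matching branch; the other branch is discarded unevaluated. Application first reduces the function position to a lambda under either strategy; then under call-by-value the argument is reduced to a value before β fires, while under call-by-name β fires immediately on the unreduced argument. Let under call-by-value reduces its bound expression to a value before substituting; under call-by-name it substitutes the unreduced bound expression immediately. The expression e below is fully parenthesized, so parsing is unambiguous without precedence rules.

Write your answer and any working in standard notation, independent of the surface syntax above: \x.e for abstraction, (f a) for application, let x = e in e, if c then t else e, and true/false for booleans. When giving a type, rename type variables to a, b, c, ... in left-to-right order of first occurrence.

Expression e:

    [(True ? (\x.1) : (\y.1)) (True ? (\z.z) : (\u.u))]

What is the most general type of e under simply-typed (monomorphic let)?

Derivation:
  unify Bool ~ Bool
\x._ : a -> Int
\y._ : b -> Int
  unify a -> Int ~ b -> Int
  unify a ~ b
  unify Int ~ Int
  unify Bool ~ Bool
z : c
\z._ : c -> c
u : d
\u._ : d -> d
  unify c -> c ~ d -> d
  unify c ~ d
  unify d ~ d
  unify b -> Int ~ (d -> d) -> e
  unify b ~ d -> d
  unify Int ~ e
_ _ : Int

Answer: Int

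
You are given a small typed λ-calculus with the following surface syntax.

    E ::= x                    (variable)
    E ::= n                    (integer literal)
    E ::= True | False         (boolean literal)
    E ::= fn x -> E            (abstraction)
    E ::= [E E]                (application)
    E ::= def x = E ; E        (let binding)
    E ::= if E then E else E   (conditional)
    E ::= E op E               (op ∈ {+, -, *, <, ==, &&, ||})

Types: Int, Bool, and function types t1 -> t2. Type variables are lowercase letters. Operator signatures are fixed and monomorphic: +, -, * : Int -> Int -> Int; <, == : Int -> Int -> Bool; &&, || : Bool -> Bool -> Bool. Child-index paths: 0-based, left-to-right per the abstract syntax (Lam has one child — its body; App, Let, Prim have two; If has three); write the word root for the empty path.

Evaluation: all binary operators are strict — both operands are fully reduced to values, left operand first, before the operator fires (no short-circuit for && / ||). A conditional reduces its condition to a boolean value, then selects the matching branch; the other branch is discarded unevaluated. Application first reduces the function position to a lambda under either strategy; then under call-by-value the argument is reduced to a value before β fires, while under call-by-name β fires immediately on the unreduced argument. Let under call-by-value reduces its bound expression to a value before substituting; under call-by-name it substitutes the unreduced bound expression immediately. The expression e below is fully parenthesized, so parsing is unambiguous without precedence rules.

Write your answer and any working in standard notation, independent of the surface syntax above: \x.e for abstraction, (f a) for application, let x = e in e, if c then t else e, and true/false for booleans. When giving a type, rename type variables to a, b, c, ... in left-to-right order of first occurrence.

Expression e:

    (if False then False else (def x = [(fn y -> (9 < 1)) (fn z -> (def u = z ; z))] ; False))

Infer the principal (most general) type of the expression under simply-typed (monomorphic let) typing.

Answer: Bool

Working:
  unify Bool ~ Bool
  unify Int ~ Int
  unify Int ~ Int
\y._ : a -> Bool
z : b
let u : b
z : b
\z._ : b -> b
  unify a -> Bool ~ (b -> b) -> c
  unify a ~ b -> b
  unify Bool ~ c
_ _ : Bool
let x : Bool
  unify Bool ~ Bool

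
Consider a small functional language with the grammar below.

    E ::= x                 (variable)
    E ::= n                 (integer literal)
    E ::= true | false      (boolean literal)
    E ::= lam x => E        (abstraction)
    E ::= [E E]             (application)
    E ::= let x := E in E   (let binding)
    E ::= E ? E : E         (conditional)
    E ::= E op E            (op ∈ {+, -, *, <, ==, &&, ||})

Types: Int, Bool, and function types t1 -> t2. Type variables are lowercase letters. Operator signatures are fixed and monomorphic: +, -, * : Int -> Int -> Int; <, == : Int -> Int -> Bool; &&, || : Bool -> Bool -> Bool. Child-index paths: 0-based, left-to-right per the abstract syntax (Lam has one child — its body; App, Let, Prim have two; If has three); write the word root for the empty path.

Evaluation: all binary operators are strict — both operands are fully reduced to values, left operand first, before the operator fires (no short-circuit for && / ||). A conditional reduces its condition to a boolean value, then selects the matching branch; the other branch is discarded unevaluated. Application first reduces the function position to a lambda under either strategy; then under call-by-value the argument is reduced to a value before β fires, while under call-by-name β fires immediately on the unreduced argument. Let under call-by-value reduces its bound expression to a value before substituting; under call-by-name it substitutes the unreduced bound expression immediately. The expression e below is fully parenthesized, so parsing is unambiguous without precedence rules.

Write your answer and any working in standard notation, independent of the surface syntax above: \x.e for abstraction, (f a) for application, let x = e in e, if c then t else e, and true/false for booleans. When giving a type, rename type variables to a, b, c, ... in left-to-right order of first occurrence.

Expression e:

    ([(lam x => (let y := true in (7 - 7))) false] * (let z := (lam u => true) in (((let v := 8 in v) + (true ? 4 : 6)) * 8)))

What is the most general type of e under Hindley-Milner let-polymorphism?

Answer: Int

Working:
let y : Bool
  unify Int ~ Int
  unify Int ~ Int
\x._ : a -> Int
  unify a -> Int ~ Bool -> b
  unify a ~ Bool
  unify Int ~ b
_ _ : Int
  unify Int ~ Int
\u._ : c -> Bool
let z : forall. c -> Bool
let v : Int
v : Int
  unify Int ~ Int
  unify Bool ~ Bool
  unify Int ~ Int
  unify Int ~ Int
  unify Int ~ Int
  unify Int ~ Int
  unify Int ~ Int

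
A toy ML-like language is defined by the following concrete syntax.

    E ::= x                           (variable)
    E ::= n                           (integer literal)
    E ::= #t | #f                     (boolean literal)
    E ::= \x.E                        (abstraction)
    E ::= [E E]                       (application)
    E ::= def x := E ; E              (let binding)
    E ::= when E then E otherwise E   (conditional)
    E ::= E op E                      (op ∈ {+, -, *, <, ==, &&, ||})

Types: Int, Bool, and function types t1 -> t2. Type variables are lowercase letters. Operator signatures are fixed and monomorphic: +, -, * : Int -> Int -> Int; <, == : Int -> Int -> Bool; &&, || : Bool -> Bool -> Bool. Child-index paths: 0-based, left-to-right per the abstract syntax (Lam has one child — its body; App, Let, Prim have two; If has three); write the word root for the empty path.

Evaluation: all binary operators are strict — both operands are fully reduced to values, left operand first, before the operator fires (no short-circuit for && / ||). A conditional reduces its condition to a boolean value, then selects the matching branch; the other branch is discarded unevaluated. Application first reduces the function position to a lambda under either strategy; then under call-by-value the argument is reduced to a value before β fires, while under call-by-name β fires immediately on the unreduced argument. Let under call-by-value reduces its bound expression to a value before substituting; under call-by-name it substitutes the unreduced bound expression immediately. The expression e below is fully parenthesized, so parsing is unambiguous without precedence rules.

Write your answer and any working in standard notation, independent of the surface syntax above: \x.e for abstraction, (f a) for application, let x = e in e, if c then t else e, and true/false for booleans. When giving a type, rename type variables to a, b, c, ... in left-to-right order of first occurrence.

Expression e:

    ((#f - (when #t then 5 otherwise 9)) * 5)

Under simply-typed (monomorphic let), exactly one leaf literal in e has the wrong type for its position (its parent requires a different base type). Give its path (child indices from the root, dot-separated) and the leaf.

Trace:
  unify Bool ~ Int
  FAIL: mismatch Bool ~ Int

Answer: 0.0 : false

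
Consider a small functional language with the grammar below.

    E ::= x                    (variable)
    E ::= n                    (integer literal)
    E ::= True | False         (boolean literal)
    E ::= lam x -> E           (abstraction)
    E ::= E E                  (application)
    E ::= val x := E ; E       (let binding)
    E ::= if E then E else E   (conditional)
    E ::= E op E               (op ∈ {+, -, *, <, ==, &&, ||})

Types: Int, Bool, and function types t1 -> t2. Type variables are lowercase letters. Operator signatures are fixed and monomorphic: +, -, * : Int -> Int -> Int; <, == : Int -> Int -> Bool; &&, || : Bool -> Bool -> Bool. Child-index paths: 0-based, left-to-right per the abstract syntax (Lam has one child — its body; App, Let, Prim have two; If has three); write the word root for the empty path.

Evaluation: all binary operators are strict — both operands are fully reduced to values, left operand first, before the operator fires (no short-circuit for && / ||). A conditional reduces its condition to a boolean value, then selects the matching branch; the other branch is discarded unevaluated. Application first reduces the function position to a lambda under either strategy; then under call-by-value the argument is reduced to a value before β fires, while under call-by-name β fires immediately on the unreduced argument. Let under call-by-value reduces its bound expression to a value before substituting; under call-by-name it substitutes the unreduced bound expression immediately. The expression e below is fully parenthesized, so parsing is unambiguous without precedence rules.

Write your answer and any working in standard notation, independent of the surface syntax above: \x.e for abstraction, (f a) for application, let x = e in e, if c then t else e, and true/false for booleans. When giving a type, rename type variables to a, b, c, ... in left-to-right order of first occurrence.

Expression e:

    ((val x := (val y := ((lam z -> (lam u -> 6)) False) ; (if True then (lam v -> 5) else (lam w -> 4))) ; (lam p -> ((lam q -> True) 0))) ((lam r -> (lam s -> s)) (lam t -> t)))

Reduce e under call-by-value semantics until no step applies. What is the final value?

Derivation:
step 0: ((let x = (let y = ((\z.(\u.6)) false) in (if true then (\v.5) else (\w.4))) in (\p.((\q.true) 0))) ((\r.(\s.s)) (\t.t)))
step 1: [beta@0.0.0] ((let x = (let y = (\u.6) in (if true then (\v.5) else (\w.4))) in (\p.((\q.true) 0))) ((\r.(\s.s)) (\t.t)))
step 2: [let@0.0] ((let x = (if true then (\v.5) else (\w.4)) in (\p.((\q.true) 0))) ((\r.(\s.s)) (\t.t)))
step 3: [if@0.0] ((let x = (\v.5) in (\p.((\q.true) 0))) ((\r.(\s.s)) (\t.t)))
step 4: [let@0] ((\p.((\q.true) 0)) ((\r.(\s.s)) (\t.t)))
step 5: [beta@1] ((\p.((\q.true) 0)) (\s.s))
step 6: [beta@root] ((\q.true) 0)
step 7: [beta@root] true

Answer: true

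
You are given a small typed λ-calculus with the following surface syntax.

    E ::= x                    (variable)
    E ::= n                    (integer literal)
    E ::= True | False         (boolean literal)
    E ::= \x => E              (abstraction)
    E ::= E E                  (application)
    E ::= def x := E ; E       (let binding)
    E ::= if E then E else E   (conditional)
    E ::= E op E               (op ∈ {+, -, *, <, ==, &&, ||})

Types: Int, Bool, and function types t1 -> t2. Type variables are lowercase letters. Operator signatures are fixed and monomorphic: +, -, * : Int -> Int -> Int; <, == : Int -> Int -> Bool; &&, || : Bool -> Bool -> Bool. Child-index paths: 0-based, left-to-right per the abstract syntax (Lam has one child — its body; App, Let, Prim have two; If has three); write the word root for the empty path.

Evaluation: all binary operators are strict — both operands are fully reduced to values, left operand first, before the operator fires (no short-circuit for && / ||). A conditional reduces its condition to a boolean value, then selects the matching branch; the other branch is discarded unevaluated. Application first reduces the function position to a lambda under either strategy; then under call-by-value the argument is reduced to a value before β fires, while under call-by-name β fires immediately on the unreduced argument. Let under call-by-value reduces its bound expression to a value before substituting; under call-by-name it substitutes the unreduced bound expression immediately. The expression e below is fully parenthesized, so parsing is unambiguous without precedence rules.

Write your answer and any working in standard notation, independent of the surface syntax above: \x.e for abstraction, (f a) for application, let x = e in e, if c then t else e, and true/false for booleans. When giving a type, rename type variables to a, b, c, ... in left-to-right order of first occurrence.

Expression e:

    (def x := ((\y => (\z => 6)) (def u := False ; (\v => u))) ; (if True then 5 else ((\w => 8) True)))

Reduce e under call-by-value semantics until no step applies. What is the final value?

Derivation:
step 0: (let x = ((\y.(\z.6)) (let u = false in (\v.u))) in (if true then 5 else ((\w.8) true)))
step 1: [let@0.1] (let x = ((\y.(\z.6)) (\v.false)) in (if true then 5 else ((\w.8) true)))
step 2: [beta@0] (let x = (\z.6) in (if true then 5 else ((\w.8) true)))
step 3: [let@root] (if true then 5 else ((\w.8) true))
step 4: [if@root] 5

Answer: 5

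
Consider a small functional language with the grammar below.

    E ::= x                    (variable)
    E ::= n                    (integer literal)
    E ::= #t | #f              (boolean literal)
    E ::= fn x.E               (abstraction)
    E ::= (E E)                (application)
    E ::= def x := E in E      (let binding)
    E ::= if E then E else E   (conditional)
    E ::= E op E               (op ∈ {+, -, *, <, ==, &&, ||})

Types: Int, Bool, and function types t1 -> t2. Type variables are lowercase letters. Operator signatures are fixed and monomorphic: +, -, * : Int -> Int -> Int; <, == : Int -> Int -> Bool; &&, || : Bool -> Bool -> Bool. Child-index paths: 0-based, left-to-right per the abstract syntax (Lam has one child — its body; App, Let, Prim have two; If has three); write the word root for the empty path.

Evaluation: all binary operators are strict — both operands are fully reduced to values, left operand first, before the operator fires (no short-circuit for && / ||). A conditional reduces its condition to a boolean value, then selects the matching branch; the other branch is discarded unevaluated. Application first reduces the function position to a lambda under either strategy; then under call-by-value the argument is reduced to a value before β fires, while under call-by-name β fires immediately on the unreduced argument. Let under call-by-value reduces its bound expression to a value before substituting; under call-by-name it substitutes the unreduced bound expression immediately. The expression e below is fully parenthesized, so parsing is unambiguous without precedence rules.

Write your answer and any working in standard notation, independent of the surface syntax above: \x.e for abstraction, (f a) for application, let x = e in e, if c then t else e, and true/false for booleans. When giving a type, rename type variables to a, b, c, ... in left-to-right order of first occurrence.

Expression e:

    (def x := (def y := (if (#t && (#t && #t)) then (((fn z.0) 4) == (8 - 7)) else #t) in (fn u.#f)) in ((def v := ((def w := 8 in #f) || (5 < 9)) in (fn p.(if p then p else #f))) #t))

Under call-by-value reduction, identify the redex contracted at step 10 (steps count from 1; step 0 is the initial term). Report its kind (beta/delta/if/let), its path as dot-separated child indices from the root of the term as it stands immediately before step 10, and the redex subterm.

Working:
step 0: (let x = (let y = (if (true && (true && true)) then (((\z.0) 4) == (8 - 7)) else true) in (\u.false)) in ((let v = ((let w = 8 in false) || (5 < 9)) in (\p.(if p then p else false))) true))
step 1: [delta@0.0.0.1] (let x = (let y = (if (true && true) then (((\z.0) 4) == (8 - 7)) else true) in (\u.false)) in ((let v = ((let w = 8 in false) || (5 < 9)) in (\p.(if p then p else false))) true))
step 2: [delta@0.0.0] (let x = (let y = (if true then (((\z.0) 4) == (8 - 7)) else true) in (\u.false)) in ((let v = ((let w = 8 in false) || (5 < 9)) in (\p.(if p then p else false))) true))
step 3: [if@0.0] (let x = (let y = (((\z.0) 4) == (8 - 7)) in (\u.false)) in ((let v = ((let w = 8 in false) || (5 < 9)) in (\p.(if p then p else false))) true))
step 4: [beta@0.0.0] (let x = (let y = (0 == (8 - 7)) in (\u.false)) in ((let v = ((let w = 8 in false) || (5 < 9)) in (\p.(if p then p else false))) true))
step 5: [delta@0.0.1] (let x = (let y = (0 == 1) in (\u.false)) in ((let v = ((let w = 8 in false) || (5 < 9)) in (\p.(if p then p else false))) true))
step 6: [delta@0.0] (let x = (let y = false in (\u.false)) in ((let v = ((let w = 8 in false) || (5 < 9)) in (\p.(if p then p else false))) true))
step 7: [let@0] (let x = (\u.false) in ((let v = ((let w = 8 in false) || (5 < 9)) in (\p.(if p then p else false))) true))
step 8: [let@root] ((let v = ((let w = 8 in false) || (5 < 9)) in (\p.(if p then p else false))) true)
step 9: [let@0.0.0] ((let v = (false || (5 < 9)) in (\p.(if p then p else false))) true)
step 10: [delta@0.0.1] ((let v = (false || true) in (\p.(if p then p else false))) true)

Answer: delta at 0.0.1 : (5 < 9)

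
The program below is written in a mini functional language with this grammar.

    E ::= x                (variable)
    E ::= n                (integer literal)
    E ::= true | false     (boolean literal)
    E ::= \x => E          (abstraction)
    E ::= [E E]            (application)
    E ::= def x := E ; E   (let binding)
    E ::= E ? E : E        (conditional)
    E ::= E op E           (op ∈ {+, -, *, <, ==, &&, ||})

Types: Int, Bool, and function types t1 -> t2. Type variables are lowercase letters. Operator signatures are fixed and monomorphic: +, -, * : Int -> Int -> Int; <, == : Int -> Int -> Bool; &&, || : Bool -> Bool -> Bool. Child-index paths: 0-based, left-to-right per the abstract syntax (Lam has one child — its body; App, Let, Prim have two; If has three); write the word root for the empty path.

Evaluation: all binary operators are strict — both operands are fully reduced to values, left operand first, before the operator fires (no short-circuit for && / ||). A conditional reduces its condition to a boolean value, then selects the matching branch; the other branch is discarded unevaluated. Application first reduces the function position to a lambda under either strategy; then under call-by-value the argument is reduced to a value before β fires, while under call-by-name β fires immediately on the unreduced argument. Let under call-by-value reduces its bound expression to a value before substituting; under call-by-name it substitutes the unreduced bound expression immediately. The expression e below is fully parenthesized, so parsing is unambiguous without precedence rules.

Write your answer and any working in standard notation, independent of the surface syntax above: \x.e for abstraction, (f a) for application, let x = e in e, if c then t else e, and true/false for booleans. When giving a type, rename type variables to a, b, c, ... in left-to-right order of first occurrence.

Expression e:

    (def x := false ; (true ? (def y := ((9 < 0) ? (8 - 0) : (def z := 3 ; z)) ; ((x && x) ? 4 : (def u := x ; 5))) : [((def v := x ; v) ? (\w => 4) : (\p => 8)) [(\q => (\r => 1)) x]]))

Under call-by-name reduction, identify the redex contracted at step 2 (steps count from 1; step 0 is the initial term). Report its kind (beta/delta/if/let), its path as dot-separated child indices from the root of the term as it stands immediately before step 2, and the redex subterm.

Derivation:
step 0: (let x = false in (if true then (let y = (if (9 < 0) then (8 - 0) else (let z = 3 in z)) in (if (x && x) then 4 else (let u = x in 5))) else ((if (let v = x in v) then (\w.4) else (\p.8)) ((\q.(\r.1)) x))))
step 1: [let@root] (if true then (let y = (if (9 < 0) then (8 - 0) else (let z = 3 in z)) in (if (false && false) then 4 else (let u = false in 5))) else ((if (let v = false in v) then (\w.4) else (\p.8)) ((\q.(\r.1)) false)))
step 2: [if@root] (let y = (if (9 < 0) then (8 - 0) else (let z = 3 in z)) in (if (false && false) then 4 else (let u = false in 5)))

Answer: if at root : (if true then (let y = (if (9 < 0) then (8 - 0) else (let z = 3 in z)) in (if (false && false) then 4 else (let u = false in 5))) else ((if (let v = false in v) then (\w.4) else (\p.8)) ((\q.(\r.1)) false)))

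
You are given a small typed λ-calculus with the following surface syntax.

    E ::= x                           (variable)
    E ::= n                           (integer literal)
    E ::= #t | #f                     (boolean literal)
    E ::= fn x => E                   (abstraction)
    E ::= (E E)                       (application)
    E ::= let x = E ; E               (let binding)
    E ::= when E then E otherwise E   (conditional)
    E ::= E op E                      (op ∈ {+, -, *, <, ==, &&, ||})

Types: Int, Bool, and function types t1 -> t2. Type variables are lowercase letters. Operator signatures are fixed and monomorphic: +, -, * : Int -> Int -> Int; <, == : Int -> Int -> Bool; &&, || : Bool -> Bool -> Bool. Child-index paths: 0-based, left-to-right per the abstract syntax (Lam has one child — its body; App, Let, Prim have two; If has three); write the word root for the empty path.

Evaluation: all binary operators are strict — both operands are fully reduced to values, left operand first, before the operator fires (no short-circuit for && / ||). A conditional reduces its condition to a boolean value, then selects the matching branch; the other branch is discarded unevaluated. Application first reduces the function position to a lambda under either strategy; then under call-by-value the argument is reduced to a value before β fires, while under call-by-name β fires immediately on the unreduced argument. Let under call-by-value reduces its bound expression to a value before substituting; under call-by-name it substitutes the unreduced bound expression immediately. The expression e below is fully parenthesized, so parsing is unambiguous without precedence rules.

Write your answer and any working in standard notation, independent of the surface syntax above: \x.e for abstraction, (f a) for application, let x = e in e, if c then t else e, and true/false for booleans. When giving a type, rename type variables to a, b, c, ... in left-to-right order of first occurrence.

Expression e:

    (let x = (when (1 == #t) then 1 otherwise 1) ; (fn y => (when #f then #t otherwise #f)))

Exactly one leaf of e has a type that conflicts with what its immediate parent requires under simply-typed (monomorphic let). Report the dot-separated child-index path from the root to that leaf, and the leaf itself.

Derivation:
  unify Int ~ Int
  unify Bool ~ Int
  FAIL: mismatch Bool ~ Int

Answer: 0.0.1 : true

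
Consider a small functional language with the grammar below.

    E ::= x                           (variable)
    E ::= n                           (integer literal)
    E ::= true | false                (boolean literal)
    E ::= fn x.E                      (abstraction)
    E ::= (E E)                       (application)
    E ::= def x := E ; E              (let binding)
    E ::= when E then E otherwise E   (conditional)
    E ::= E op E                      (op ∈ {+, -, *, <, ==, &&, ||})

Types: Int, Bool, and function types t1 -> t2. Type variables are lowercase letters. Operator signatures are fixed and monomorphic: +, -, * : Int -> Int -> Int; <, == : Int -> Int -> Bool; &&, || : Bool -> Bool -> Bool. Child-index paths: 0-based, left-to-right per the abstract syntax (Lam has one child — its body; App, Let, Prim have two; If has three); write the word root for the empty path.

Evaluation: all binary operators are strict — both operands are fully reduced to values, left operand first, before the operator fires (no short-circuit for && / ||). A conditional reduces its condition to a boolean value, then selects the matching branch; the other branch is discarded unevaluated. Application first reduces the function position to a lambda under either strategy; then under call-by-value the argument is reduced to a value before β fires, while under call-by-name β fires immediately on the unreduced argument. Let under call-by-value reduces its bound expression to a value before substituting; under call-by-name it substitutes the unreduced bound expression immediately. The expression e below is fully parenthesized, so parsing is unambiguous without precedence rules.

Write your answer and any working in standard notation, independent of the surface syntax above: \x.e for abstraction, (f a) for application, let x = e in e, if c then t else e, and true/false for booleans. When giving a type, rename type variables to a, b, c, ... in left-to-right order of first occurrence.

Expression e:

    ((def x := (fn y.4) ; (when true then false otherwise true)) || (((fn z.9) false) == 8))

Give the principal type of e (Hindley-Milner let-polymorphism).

Answer: Bool

Derivation:
\y._ : a -> Int
let x : forall. a -> Int
  unify Bool ~ Bool
  unify Bool ~ Bool
  unify Bool ~ Bool
\z._ : b -> Int
  unify b -> Int ~ Bool -> c
  unify b ~ Bool
  unify Int ~ c
_ _ : Int
  unify Int ~ Int
  unify Int ~ Int
  unify Bool ~ Bool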